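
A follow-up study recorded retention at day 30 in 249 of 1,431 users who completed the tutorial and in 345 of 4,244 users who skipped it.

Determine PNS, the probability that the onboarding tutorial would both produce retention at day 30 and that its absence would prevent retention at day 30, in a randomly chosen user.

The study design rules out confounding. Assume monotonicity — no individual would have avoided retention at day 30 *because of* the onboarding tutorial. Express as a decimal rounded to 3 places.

PNS ≈ 0.093

p₁ = P(outcome | exposed) = 249/1431 = 0.174
p₀ = P(outcome | unexposed) = 345/4244 = 0.081291
Under exogeneity and monotonicity, PNS = p₁ − p₀.
PNS = 0.174 − 0.081291 = 0.092713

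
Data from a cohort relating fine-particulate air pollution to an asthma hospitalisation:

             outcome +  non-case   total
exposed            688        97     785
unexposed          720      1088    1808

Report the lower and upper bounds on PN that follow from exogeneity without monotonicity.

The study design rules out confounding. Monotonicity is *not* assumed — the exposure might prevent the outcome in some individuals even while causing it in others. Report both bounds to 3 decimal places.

p₁ = P(outcome | exposed) = 688/785 = 0.87643
p₀ = P(outcome | unexposed) = 720/1808 = 0.39823
Under exogeneity alone the bounds on PN are max{0,(p₁−p₀)/p₁} ≤ PN ≤ min{1,(1−p₀)/p₁}.
  lower = (p₁ − p₀)/p₁ = 0.4782 / 0.87643 ≈ 0.5456
  upper = min{1, (1 − p₀)/p₁} = 0.60177 / 0.87643 ≈ 0.6866

0.546 ≤ PN ≤ 0.687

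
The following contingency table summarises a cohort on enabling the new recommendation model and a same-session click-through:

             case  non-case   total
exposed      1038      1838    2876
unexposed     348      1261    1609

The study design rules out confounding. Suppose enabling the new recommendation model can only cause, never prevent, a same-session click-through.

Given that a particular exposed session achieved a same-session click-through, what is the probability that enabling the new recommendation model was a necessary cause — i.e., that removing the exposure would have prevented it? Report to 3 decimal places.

PN ≈ 0.401

p₁ = P(outcome | exposed) = 1038/2876 = 0.36092
p₀ = P(outcome | unexposed) = 348/1609 = 0.21628
Under exogeneity and monotonicity, PN = (p₁ − p₀)/p₁.
PN = (0.36092 − 0.21628) / 0.36092 ≈ 0.4007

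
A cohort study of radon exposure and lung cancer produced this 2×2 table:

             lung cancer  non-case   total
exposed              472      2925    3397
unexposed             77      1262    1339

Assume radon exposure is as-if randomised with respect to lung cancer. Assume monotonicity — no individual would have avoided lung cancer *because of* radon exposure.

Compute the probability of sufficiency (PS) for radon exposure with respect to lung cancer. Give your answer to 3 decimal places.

PS ≈ 0.086

p₁ = P(outcome | exposed) = 472/3397 = 0.13895
p₀ = P(outcome | unexposed) = 77/1339 = 0.057506
Under exogeneity and monotonicity, PS = (p₁ − p₀)/(1 − p₀).
PS = (0.13895 − 0.057506) / 0.94249 ≈ 0.0864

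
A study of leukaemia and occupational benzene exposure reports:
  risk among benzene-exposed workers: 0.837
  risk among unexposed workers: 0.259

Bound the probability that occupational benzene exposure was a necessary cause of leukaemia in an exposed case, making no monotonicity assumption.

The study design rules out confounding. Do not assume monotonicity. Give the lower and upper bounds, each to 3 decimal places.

Let p₁ = 0.837, p₀ = 0.259.
Under exogeneity alone the bounds on PN are max{0,(p₁−p₀)/p₁} ≤ PN ≤ min{1,(1−p₀)/p₁}.
  lower = (p₁ − p₀)/p₁ = 0.578 / 0.837 ≈ 0.6906
  upper = min{1, (1 − p₀)/p₁} = 0.741 / 0.837 ≈ 0.8853

0.691 ≤ PN ≤ 0.885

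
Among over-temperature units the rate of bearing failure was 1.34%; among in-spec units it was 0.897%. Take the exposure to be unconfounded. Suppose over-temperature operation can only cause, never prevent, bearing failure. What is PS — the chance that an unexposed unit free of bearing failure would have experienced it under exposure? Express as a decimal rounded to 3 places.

p₁ = 0.0134, p₀ = 0.00897.
Under exogeneity and monotonicity, PS = (p₁ − p₀) / (1 − p₀).
PS = (0.0134 − 0.00897) / (1 − 0.00897) = 0.00443 / 0.99103 ≈ 0.0045

PS ≈ 0.004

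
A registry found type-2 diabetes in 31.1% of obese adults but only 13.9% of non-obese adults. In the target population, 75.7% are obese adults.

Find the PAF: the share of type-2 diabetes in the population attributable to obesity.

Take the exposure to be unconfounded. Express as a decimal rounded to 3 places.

PAF ≈ 0.484

p₁ = 0.311, p₀ = 0.139.
Overall risk P(Y=1) = π·p₁ + (1−π)·p₀ = 0.757×0.311 + 0.243×0.139 = 0.2692.
Under exogeneity, PAF = [P(Y=1) − p₀] / P(Y=1).
PAF = (0.2692 − 0.139) / 0.2692 ≈ 0.4837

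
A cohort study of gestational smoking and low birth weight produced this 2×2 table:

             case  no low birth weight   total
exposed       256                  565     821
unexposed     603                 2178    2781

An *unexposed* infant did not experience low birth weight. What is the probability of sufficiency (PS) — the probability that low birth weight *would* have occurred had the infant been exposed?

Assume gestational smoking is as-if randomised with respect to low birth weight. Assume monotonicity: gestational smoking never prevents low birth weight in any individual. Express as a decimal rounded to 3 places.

PS ≈ 0.121

p₁ = P(outcome | exposed) = 256/821 = 0.31181
p₀ = P(outcome | unexposed) = 603/2781 = 0.21683
Under exogeneity and monotonicity, PS = (p₁ − p₀)/(1 − p₀).
PS = (0.31181 − 0.21683) / 0.78317 ≈ 0.1213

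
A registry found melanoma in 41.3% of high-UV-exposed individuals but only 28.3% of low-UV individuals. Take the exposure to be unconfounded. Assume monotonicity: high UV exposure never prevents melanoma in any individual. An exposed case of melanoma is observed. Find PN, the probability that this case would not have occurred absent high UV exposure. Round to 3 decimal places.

PN ≈ 0.315

p₁ = 0.413, p₀ = 0.283.
Under exogeneity and monotonicity, PN = (p₁ − p₀) / p₁.
PN = (0.413 − 0.283) / 0.413 = 0.13 / 0.413 ≈ 0.3148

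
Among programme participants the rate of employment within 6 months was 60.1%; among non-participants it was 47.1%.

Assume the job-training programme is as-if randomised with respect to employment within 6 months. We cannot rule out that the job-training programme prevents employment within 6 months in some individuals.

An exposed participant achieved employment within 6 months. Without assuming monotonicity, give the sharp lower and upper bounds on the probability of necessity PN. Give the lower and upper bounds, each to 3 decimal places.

0.216 ≤ PN ≤ 0.880

p₁ = 0.601, p₀ = 0.471.
Under exogeneity alone the bounds on PN are max{0,(p₁−p₀)/p₁} ≤ PN ≤ min{1,(1−p₀)/p₁}.
  lower = (p₁ − p₀)/p₁ = 0.13 / 0.601 ≈ 0.2163
  upper = min{1, (1 − p₀)/p₁} = 0.529 / 0.601 ≈ 0.8802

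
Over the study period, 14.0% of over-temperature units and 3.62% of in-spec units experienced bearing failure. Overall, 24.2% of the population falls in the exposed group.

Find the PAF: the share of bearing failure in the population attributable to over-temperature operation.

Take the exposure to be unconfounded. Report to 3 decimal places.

p₁ = 0.14, p₀ = 0.0362.
Overall risk P(Y=1) = π·p₁ + (1−π)·p₀ = 0.242×0.14 + 0.758×0.0362 = 0.06132.
Under exogeneity, PAF = [P(Y=1) − p₀] / P(Y=1).
PAF = (0.06132 − 0.0362) / 0.06132 ≈ 0.4097

PAF ≈ 0.410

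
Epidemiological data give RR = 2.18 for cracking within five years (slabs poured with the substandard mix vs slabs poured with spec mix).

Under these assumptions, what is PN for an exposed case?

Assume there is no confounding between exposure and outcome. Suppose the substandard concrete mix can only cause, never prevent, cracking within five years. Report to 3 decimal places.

PN ≈ 0.541

Under exogeneity and monotonicity, PN = (RR − 1) / RR = 1 − 1/RR.
PN = (2.18 − 1) / 2.18 = 1.18 / 2.18 ≈ 0.5413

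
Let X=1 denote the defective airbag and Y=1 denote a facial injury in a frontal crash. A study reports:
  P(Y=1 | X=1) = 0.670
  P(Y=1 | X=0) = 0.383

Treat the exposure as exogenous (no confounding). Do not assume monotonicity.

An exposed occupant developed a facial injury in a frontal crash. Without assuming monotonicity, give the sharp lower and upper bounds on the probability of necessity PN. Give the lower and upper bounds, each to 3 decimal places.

0.428 ≤ PN ≤ 0.921

Let p₁ = 0.67, p₀ = 0.383.
Under exogeneity alone the bounds on PN are max{0,(p₁−p₀)/p₁} ≤ PN ≤ min{1,(1−p₀)/p₁}.
  lower = (p₁ − p₀)/p₁ = 0.287 / 0.67 ≈ 0.4284
  upper = min{1, (1 − p₀)/p₁} = 0.617 / 0.67 ≈ 0.9209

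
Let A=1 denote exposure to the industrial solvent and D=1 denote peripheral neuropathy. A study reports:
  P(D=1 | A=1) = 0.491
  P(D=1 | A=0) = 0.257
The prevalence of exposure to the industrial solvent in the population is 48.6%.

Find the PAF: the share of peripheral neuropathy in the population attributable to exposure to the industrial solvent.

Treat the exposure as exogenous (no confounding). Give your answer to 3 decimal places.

Let p₁ = 0.491, p₀ = 0.257.
Overall risk P(Y=1) = π·p₁ + (1−π)·p₀ = 0.486×0.491 + 0.514×0.257 = 0.37072.
Under exogeneity, PAF = [P(Y=1) − p₀] / P(Y=1).
PAF = (0.37072 − 0.257) / 0.37072 ≈ 0.3068

PAF ≈ 0.307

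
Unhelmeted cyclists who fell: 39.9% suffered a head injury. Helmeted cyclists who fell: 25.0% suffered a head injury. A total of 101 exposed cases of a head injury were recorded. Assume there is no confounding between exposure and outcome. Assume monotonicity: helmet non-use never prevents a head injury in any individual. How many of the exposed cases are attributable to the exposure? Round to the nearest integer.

p₁ = 0.399, p₀ = 0.25.
PN = (p₁ − p₀)/p₁ = (0.399 − 0.25) / 0.399 ≈ 0.37343.
Attributable cases ≈ PN × (exposed cases) = 0.37343 × 101 ≈ 37.72.

about 38 cases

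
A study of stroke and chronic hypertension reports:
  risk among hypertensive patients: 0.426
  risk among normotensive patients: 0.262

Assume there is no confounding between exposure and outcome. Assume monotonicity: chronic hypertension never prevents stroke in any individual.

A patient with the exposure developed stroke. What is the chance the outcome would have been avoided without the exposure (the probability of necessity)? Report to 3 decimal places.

Let p₁ = 0.426, p₀ = 0.262.
Under exogeneity and monotonicity, PN = (p₁ − p₀) / p₁.
PN = (0.426 − 0.262) / 0.426 = 0.164 / 0.426 ≈ 0.3850

PN ≈ 0.385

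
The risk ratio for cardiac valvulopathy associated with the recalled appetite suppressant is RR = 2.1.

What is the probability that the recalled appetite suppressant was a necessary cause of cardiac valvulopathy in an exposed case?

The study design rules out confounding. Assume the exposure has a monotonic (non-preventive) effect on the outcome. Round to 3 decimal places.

Under exogeneity and monotonicity, PN = (RR − 1) / RR = 1 − 1/RR.
PN = (2.1 − 1) / 2.1 = 1.1 / 2.1 ≈ 0.5238

PN ≈ 0.524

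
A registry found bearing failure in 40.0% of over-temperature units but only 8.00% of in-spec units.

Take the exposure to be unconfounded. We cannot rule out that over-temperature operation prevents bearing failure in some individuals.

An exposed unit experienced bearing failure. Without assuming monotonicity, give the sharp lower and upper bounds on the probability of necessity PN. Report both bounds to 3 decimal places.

p₁ = 0.4, p₀ = 0.08.
Under exogeneity alone the bounds on PN are max{0,(p₁−p₀)/p₁} ≤ PN ≤ min{1,(1−p₀)/p₁}.
  lower = (p₁ − p₀)/p₁ = 0.32 / 0.4 ≈ 0.8000
  upper = min{1, (1 − p₀)/p₁} = 0.92 / 0.4 ≈ 2.3000 → capped at 1

0.800 ≤ PN ≤ 1.000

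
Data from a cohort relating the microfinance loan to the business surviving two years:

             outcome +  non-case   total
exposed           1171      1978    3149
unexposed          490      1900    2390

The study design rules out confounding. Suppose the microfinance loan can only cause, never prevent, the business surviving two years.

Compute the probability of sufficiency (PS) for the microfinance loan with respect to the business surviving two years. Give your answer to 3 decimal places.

p₁ = P(outcome | exposed) = 1171/3149 = 0.37186
p₀ = P(outcome | unexposed) = 490/2390 = 0.20502
Under exogeneity and monotonicity, PS = (p₁ − p₀) / (1 − p₀).
PS = (0.37186 − 0.20502) / (1 − 0.20502) = 0.16684 / 0.79498 ≈ 0.2099

PS ≈ 0.210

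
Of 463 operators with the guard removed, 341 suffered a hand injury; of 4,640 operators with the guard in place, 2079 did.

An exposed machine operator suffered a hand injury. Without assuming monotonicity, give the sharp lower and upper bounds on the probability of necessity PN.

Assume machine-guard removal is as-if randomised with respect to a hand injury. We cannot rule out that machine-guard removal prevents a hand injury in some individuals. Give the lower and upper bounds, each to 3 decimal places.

0.392 ≤ PN ≤ 0.749

p₁ = P(outcome | exposed) = 341/463 = 0.7365
p₀ = P(outcome | unexposed) = 2079/4640 = 0.44806
Under exogeneity alone the bounds on PN are max{0,(p₁−p₀)/p₁} ≤ PN ≤ min{1,(1−p₀)/p₁}.
  lower = (p₁ − p₀)/p₁ = 0.28844 / 0.7365 ≈ 0.3916
  upper = min{1, (1 − p₀)/p₁} = 0.55194 / 0.7365 ≈ 0.7494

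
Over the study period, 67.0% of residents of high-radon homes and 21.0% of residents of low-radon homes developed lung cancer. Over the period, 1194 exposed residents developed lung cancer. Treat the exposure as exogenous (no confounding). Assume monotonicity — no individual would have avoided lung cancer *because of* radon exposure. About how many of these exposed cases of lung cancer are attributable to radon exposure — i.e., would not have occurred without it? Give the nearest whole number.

p₁ = 0.67, p₀ = 0.21.
PN = (p₁ − p₀)/p₁ = (0.67 − 0.21) / 0.67 ≈ 0.68657.
Attributable cases ≈ PN × (exposed cases) = 0.68657 × 1194 ≈ 819.76.

about 820 cases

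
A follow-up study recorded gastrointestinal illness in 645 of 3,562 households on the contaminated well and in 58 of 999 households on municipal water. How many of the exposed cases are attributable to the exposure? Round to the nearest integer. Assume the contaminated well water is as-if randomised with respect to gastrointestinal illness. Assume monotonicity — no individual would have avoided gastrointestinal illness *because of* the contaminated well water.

p₁ = P(outcome | exposed) = 645/3562 = 0.18108
p₀ = P(outcome | unexposed) = 58/999 = 0.058058
PN = (p₁ − p₀)/p₁ = (0.18108 − 0.058058) / 0.18108 ≈ 0.67938.
Attributable cases ≈ PN × (exposed cases) = 0.67938 × 645 ≈ 438.20.

about 438 cases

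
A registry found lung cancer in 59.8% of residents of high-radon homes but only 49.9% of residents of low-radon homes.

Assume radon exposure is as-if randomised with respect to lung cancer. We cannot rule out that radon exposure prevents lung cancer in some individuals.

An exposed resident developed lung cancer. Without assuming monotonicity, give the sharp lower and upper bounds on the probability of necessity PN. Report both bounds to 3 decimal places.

p₁ = 0.598, p₀ = 0.499.
Under exogeneity alone the bounds on PN are max{0,(p₁−p₀)/p₁} ≤ PN ≤ min{1,(1−p₀)/p₁}.
  lower = (p₁ − p₀)/p₁ = 0.099 / 0.598 ≈ 0.1656
  upper = min{1, (1 − p₀)/p₁} = 0.501 / 0.598 ≈ 0.8378

0.166 ≤ PN ≤ 0.838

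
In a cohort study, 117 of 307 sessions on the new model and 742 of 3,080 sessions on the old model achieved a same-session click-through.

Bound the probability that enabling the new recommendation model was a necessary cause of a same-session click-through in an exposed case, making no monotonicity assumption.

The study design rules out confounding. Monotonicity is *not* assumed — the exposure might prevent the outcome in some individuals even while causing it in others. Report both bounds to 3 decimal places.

p₁ = P(outcome | exposed) = 117/307 = 0.38111
p₀ = P(outcome | unexposed) = 742/3080 = 0.24091
Under exogeneity alone the bounds on PN are max{0,(p₁−p₀)/p₁} ≤ PN ≤ min{1,(1−p₀)/p₁}.
  lower = (p₁ − p₀)/p₁ = 0.1402 / 0.38111 ≈ 0.3679
  upper = min{1, (1 − p₀)/p₁} = 0.75909 / 0.38111 ≈ 1.9918 → capped at 1

0.368 ≤ PN ≤ 1.000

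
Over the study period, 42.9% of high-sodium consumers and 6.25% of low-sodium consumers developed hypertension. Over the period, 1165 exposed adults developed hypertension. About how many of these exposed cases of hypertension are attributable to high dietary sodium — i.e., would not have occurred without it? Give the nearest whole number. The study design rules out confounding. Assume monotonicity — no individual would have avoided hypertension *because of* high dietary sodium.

about 995 cases

p₁ = 0.429, p₀ = 0.0625.
PN = (p₁ − p₀)/p₁ = (0.429 − 0.0625) / 0.429 ≈ 0.85431.
Attributable cases ≈ PN × (exposed cases) = 0.85431 × 1165 ≈ 995.27.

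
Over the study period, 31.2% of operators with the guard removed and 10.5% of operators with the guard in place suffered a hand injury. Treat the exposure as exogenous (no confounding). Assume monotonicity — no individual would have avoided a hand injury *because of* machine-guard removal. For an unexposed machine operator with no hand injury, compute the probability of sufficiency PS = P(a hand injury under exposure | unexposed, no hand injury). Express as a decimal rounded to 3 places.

PS ≈ 0.231

p₁ = 0.312, p₀ = 0.105.
Under exogeneity and monotonicity, PS = (p₁ − p₀) / (1 − p₀).
PS = (0.312 − 0.105) / (1 − 0.105) = 0.207 / 0.895 ≈ 0.2313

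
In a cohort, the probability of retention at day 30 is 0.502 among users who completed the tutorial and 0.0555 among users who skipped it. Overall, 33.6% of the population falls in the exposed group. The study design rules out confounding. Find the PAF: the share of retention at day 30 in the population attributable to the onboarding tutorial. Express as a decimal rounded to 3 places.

Let p₁ = 0.502, p₀ = 0.0555.
Overall risk P(Y=1) = π·p₁ + (1−π)·p₀ = 0.336×0.502 + 0.664×0.0555 = 0.20552.
Under exogeneity, PAF = [P(Y=1) − p₀] / P(Y=1).
PAF = (0.20552 − 0.0555) / 0.20552 ≈ 0.7300

PAF ≈ 0.730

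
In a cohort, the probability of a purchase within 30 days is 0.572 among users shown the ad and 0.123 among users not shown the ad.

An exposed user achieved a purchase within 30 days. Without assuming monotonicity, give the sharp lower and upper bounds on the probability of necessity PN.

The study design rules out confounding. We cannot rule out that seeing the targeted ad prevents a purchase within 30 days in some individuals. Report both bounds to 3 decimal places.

0.785 ≤ PN ≤ 1.000

Let p₁ = 0.572, p₀ = 0.123.
Under exogeneity alone the bounds on PN are max{0,(p₁−p₀)/p₁} ≤ PN ≤ min{1,(1−p₀)/p₁}.
  lower = (p₁ − p₀)/p₁ = 0.449 / 0.572 ≈ 0.7850
  upper = min{1, (1 − p₀)/p₁} = 0.877 / 0.572 ≈ 1.5332 → capped at 1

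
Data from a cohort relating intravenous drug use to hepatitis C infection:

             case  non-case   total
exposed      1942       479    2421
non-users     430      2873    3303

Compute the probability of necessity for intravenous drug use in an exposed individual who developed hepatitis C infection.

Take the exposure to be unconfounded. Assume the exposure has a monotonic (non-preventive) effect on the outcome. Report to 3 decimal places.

p₁ = P(outcome | exposed) = 1942/2421 = 0.80215
p₀ = P(outcome | unexposed) = 430/3303 = 0.13018
Under exogeneity and monotonicity, PN = (p₁ − p₀)/p₁.
PN = (0.80215 − 0.13018) / 0.80215 ≈ 0.8377

PN ≈ 0.838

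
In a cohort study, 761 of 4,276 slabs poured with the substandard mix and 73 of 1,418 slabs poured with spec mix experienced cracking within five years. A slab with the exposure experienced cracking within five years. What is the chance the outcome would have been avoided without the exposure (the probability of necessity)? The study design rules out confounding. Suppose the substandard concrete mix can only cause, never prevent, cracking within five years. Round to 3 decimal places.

PN ≈ 0.711

p₁ = P(outcome | exposed) = 761/4276 = 0.17797
p₀ = P(outcome | unexposed) = 73/1418 = 0.051481
Under exogeneity and monotonicity, PN = (p₁ − p₀) / p₁.
PN = (0.17797 − 0.051481) / 0.17797 = 0.12649 / 0.17797 ≈ 0.7107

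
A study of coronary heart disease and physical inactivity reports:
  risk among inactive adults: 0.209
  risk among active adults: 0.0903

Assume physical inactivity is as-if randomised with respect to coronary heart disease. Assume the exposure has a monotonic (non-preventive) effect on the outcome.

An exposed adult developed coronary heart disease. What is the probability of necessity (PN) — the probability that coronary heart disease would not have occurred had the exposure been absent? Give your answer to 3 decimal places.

PN ≈ 0.568

Let p₁ = 0.209, p₀ = 0.0903.
Under exogeneity and monotonicity, PN = (p₁ − p₀) / p₁.
PN = (0.209 − 0.0903) / 0.209 = 0.1187 / 0.209 ≈ 0.5679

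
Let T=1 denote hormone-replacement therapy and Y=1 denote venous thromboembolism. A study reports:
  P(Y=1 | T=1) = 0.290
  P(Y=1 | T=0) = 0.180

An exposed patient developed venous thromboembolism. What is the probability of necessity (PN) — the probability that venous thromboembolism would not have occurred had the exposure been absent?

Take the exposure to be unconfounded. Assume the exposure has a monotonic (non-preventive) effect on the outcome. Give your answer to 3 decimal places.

PN ≈ 0.379

Let p₁ = 0.29, p₀ = 0.18.
Under exogeneity and monotonicity, PN = (p₁ − p₀) / p₁.
PN = (0.29 − 0.18) / 0.29 = 0.11 / 0.29 ≈ 0.3793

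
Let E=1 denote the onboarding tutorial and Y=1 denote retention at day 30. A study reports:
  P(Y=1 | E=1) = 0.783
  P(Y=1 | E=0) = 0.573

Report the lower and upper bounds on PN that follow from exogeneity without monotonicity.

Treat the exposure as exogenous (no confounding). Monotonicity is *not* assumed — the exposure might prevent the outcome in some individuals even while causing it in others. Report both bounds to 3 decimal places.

Let p₁ = 0.783, p₀ = 0.573.
Under exogeneity alone the bounds on PN are max{0,(p₁−p₀)/p₁} ≤ PN ≤ min{1,(1−p₀)/p₁}.
  lower = (p₁ − p₀)/p₁ = 0.21 / 0.783 ≈ 0.2682
  upper = min{1, (1 − p₀)/p₁} = 0.427 / 0.783 ≈ 0.5453

0.268 ≤ PN ≤ 0.545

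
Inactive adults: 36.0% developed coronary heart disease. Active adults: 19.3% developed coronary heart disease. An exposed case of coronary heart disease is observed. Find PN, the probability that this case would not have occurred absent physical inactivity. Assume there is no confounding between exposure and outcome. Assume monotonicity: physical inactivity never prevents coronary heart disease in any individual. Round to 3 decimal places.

p₁ = 0.36, p₀ = 0.193.
Under exogeneity and monotonicity, PN = (p₁ − p₀) / p₁.
PN = (0.36 − 0.193) / 0.36 = 0.167 / 0.36 ≈ 0.4639

PN ≈ 0.464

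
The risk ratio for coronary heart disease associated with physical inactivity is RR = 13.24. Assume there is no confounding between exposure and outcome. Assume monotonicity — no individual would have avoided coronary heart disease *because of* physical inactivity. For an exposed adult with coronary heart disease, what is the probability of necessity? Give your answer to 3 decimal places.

PN ≈ 0.924

Under exogeneity and monotonicity, PN = (RR − 1) / RR = 1 − 1/RR.
PN = (13.24 − 1) / 13.24 = 12.24 / 13.24 ≈ 0.9245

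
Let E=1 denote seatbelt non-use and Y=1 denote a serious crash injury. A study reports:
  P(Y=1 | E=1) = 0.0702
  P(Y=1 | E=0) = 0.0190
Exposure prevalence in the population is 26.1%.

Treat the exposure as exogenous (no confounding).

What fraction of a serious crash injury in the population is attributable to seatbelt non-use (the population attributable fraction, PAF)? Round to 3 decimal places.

Let p₁ = 0.0702, p₀ = 0.019.
Overall risk P(Y=1) = π·p₁ + (1−π)·p₀ = 0.261×0.0702 + 0.739×0.019 = 0.032363.
Under exogeneity, PAF = [P(Y=1) − p₀] / P(Y=1).
PAF = (0.032363 − 0.019) / 0.032363 ≈ 0.4129

PAF ≈ 0.413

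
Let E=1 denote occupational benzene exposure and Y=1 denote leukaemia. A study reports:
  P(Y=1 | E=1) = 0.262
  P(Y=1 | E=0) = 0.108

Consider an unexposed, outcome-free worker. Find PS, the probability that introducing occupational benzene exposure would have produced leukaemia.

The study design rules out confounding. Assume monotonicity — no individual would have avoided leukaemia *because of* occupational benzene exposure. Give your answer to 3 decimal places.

PS ≈ 0.173

Let p₁ = 0.262, p₀ = 0.108.
Under exogeneity and monotonicity, PS = (p₁ − p₀) / (1 − p₀).
PS = (0.262 − 0.108) / (1 − 0.108) = 0.154 / 0.892 ≈ 0.1726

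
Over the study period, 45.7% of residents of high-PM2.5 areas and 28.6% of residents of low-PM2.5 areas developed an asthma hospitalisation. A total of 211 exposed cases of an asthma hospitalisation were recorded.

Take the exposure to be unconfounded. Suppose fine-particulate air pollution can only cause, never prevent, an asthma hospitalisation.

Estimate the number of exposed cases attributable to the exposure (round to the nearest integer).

p₁ = 0.457, p₀ = 0.286.
PN = (p₁ − p₀)/p₁ = (0.457 − 0.286) / 0.457 ≈ 0.37418.
Attributable cases ≈ PN × (exposed cases) = 0.37418 × 211 ≈ 78.95.

about 79 cases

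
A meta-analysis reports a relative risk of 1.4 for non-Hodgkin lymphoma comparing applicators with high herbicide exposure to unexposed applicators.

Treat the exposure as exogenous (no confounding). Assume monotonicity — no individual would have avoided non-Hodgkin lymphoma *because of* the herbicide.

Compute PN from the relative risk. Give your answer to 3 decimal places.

Under exogeneity and monotonicity, PN = (RR − 1) / RR = 1 − 1/RR.
PN = (1.4 − 1) / 1.4 = 0.4 / 1.4 ≈ 0.2857

PN ≈ 0.286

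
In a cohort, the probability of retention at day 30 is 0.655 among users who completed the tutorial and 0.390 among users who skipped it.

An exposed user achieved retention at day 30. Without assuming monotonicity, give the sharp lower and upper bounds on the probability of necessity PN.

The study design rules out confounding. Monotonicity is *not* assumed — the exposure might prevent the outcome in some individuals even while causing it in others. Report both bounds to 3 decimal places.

0.405 ≤ PN ≤ 0.931

Let p₁ = 0.655, p₀ = 0.39.
Under exogeneity alone the bounds on PN are max{0,(p₁−p₀)/p₁} ≤ PN ≤ min{1,(1−p₀)/p₁}.
  lower = (p₁ − p₀)/p₁ = 0.265 / 0.655 ≈ 0.4046
  upper = min{1, (1 − p₀)/p₁} = 0.61 / 0.655 ≈ 0.9313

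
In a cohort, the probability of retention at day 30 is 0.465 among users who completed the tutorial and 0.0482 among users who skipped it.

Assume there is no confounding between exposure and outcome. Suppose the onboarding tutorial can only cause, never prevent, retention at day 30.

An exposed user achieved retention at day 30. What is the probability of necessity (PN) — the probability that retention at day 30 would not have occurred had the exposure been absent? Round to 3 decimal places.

Let p₁ = 0.465, p₀ = 0.0482.
Under exogeneity and monotonicity, PN = (p₁ − p₀) / p₁.
PN = (0.465 − 0.0482) / 0.465 = 0.4168 / 0.465 ≈ 0.8963

PN ≈ 0.896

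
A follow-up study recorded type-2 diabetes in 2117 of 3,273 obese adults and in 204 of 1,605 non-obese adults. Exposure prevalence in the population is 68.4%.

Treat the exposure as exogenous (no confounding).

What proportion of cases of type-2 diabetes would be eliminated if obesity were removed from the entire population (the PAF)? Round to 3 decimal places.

p₁ = P(outcome | exposed) = 2117/3273 = 0.64681
p₀ = P(outcome | unexposed) = 204/1605 = 0.1271
Overall risk P(Y=1) = π·p₁ + (1−π)·p₀ = 0.684×0.64681 + 0.316×0.1271 = 0.48258.
Under exogeneity, PAF = [P(Y=1) − p₀] / P(Y=1).
PAF = (0.48258 − 0.1271) / 0.48258 ≈ 0.7366

PAF ≈ 0.737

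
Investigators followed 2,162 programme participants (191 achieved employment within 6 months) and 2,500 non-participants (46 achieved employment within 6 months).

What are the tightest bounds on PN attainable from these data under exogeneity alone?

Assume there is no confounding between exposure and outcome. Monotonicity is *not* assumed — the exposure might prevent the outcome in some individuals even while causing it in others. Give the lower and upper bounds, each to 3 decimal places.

p₁ = P(outcome | exposed) = 191/2162 = 0.088344
p₀ = P(outcome | unexposed) = 46/2500 = 0.0184
Under exogeneity alone the bounds on PN are max{0,(p₁−p₀)/p₁} ≤ PN ≤ min{1,(1−p₀)/p₁}.
  lower = (p₁ − p₀)/p₁ = 0.069944 / 0.088344 ≈ 0.7917
  upper = min{1, (1 − p₀)/p₁} = 0.9816 / 0.088344 ≈ 11.1111 → capped at 1

0.792 ≤ PN ≤ 1.000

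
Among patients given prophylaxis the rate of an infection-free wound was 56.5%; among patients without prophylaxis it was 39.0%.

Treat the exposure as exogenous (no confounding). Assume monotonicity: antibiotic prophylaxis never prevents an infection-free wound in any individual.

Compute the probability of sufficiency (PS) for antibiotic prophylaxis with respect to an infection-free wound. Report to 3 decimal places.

PS ≈ 0.287

p₁ = 0.565, p₀ = 0.39.
Under exogeneity and monotonicity, PS = (p₁ − p₀) / (1 − p₀).
PS = (0.565 − 0.39) / (1 − 0.39) = 0.175 / 0.61 ≈ 0.2869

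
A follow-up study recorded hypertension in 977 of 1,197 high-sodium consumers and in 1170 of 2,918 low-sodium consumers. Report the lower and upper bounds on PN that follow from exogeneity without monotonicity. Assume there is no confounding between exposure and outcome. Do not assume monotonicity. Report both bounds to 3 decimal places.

0.509 ≤ PN ≤ 0.734

p₁ = P(outcome | exposed) = 977/1197 = 0.81621
p₀ = P(outcome | unexposed) = 1170/2918 = 0.40096
Under exogeneity alone the bounds on PN are max{0,(p₁−p₀)/p₁} ≤ PN ≤ min{1,(1−p₀)/p₁}.
  lower = (p₁ − p₀)/p₁ = 0.41525 / 0.81621 ≈ 0.5088
  upper = min{1, (1 − p₀)/p₁} = 0.59904 / 0.81621 ≈ 0.7339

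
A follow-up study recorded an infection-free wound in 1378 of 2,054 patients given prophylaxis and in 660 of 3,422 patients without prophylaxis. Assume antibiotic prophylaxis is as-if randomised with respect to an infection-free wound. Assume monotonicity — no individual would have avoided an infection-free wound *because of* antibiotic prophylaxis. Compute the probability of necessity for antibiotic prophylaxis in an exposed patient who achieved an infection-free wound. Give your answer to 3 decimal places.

PN ≈ 0.713

p₁ = P(outcome | exposed) = 1378/2054 = 0.67089
p₀ = P(outcome | unexposed) = 660/3422 = 0.19287
Under exogeneity and monotonicity, PN = (p₁ − p₀) / p₁.
PN = (0.67089 − 0.19287) / 0.67089 = 0.47802 / 0.67089 ≈ 0.7125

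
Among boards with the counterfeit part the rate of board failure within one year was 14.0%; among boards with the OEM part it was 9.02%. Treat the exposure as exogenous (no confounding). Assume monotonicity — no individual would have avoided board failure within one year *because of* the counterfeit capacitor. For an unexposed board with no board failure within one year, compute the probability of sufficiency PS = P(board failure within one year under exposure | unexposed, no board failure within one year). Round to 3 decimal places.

PS ≈ 0.055

p₁ = 0.14, p₀ = 0.0902.
Under exogeneity and monotonicity, PS = (p₁ − p₀) / (1 − p₀).
PS = (0.14 − 0.0902) / (1 − 0.0902) = 0.0498 / 0.9098 ≈ 0.0547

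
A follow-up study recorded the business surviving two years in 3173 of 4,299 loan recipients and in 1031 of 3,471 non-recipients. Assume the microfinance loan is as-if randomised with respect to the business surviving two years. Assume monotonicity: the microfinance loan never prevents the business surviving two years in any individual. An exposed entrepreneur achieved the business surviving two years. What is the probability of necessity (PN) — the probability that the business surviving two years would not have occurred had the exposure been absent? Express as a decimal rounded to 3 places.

p₁ = P(outcome | exposed) = 3173/4299 = 0.73808
p₀ = P(outcome | unexposed) = 1031/3471 = 0.29703
Under exogeneity and monotonicity, PN = (p₁ − p₀) / p₁.
PN = (0.73808 − 0.29703) / 0.73808 = 0.44105 / 0.73808 ≈ 0.5976

PN ≈ 0.598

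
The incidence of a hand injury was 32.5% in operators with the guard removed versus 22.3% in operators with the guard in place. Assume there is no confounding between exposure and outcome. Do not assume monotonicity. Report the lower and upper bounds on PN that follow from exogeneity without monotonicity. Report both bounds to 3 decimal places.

p₁ = 0.325, p₀ = 0.223.
Under exogeneity alone the bounds on PN are max{0,(p₁−p₀)/p₁} ≤ PN ≤ min{1,(1−p₀)/p₁}.
  lower = (p₁ − p₀)/p₁ = 0.102 / 0.325 ≈ 0.3138
  upper = min{1, (1 − p₀)/p₁} = 0.777 / 0.325 ≈ 2.3908 → capped at 1

0.314 ≤ PN ≤ 1.000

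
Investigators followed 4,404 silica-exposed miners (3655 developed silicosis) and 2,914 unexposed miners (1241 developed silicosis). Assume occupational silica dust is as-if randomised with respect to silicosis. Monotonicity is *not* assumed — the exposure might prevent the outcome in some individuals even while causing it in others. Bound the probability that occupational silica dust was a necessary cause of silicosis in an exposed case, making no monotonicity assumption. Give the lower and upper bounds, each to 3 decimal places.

p₁ = P(outcome | exposed) = 3655/4404 = 0.82993
p₀ = P(outcome | unexposed) = 1241/2914 = 0.42588
Under exogeneity alone the bounds on PN are max{0,(p₁−p₀)/p₁} ≤ PN ≤ min{1,(1−p₀)/p₁}.
  lower = (p₁ − p₀)/p₁ = 0.40405 / 0.82993 ≈ 0.4869
  upper = min{1, (1 − p₀)/p₁} = 0.57412 / 0.82993 ≈ 0.6918

0.487 ≤ PN ≤ 0.692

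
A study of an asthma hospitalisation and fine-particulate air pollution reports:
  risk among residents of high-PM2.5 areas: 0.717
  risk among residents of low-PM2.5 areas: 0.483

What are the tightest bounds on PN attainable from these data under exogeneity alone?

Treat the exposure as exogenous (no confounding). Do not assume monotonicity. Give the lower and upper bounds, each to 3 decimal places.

Let p₁ = 0.717, p₀ = 0.483.
Under exogeneity alone the bounds on PN are max{0,(p₁−p₀)/p₁} ≤ PN ≤ min{1,(1−p₀)/p₁}.
  lower = (p₁ − p₀)/p₁ = 0.234 / 0.717 ≈ 0.3264
  upper = min{1, (1 − p₀)/p₁} = 0.517 / 0.717 ≈ 0.7211

0.326 ≤ PN ≤ 0.721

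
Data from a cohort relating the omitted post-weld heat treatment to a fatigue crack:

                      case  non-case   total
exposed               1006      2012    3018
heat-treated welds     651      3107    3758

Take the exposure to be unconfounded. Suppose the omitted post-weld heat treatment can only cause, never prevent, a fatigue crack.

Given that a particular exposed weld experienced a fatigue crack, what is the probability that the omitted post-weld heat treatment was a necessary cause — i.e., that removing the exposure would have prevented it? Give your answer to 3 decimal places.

p₁ = P(outcome | exposed) = 1006/3018 = 0.33333
p₀ = P(outcome | unexposed) = 651/3758 = 0.17323
Under exogeneity and monotonicity, PN = (p₁ − p₀)/p₁.
PN = (0.33333 − 0.17323) / 0.33333 ≈ 0.4803

PN ≈ 0.480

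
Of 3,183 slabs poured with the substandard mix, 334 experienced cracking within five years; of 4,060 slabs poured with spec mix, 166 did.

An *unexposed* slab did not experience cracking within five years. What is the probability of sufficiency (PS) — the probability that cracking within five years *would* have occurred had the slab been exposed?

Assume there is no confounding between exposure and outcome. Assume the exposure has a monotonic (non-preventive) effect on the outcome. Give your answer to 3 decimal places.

PS ≈ 0.067

p₁ = P(outcome | exposed) = 334/3183 = 0.10493
p₀ = P(outcome | unexposed) = 166/4060 = 0.040887
Under exogeneity and monotonicity, PS = (p₁ − p₀) / (1 − p₀).
PS = (0.10493 − 0.040887) / (1 − 0.040887) = 0.064046 / 0.95911 ≈ 0.0668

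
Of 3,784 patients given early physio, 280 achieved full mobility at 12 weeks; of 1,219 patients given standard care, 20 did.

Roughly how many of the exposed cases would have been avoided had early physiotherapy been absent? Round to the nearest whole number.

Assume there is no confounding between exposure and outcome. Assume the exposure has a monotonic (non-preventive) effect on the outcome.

about 218 cases

p₁ = P(outcome | exposed) = 280/3784 = 0.073996
p₀ = P(outcome | unexposed) = 20/1219 = 0.016407
PN = (p₁ − p₀)/p₁ = (0.073996 − 0.016407) / 0.073996 ≈ 0.77827.
Attributable cases ≈ PN × (exposed cases) = 0.77827 × 280 ≈ 217.92.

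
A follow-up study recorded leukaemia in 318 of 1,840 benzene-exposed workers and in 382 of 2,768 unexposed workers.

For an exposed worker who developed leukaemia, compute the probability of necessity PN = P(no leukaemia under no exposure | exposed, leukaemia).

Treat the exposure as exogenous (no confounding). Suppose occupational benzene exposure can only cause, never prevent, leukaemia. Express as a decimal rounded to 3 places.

PN ≈ 0.201

p₁ = P(outcome | exposed) = 318/1840 = 0.17283
p₀ = P(outcome | unexposed) = 382/2768 = 0.13801
Under exogeneity and monotonicity, PN = (p₁ − p₀) / p₁.
PN = (0.17283 − 0.13801) / 0.17283 = 0.03482 / 0.17283 ≈ 0.2015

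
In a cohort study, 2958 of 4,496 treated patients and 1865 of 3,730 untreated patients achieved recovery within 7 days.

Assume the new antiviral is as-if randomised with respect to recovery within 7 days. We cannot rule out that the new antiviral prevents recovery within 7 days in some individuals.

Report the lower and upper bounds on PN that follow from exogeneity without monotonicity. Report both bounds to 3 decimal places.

0.240 ≤ PN ≤ 0.760

p₁ = P(outcome | exposed) = 2958/4496 = 0.65792
p₀ = P(outcome | unexposed) = 1865/3730 = 0.5
Under exogeneity alone the bounds on PN are max{0,(p₁−p₀)/p₁} ≤ PN ≤ min{1,(1−p₀)/p₁}.
  lower = (p₁ − p₀)/p₁ = 0.15792 / 0.65792 ≈ 0.2400
  upper = min{1, (1 − p₀)/p₁} = 0.5 / 0.65792 ≈ 0.7600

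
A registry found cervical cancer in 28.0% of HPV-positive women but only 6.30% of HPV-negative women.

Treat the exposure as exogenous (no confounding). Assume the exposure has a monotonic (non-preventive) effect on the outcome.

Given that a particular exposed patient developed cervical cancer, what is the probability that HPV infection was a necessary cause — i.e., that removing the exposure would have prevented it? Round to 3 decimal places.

PN ≈ 0.775

p₁ = 0.28, p₀ = 0.063.
Under exogeneity and monotonicity, PN = (p₁ − p₀) / p₁.
PN = (0.28 − 0.063) / 0.28 = 0.217 / 0.28 ≈ 0.7750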